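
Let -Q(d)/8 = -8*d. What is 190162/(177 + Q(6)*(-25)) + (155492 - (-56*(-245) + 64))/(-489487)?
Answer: -94417141378/4612436001 ≈ -20.470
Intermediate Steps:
Q(d) = 64*d (Q(d) = -(-64)*d = 64*d)
190162/(177 + Q(6)*(-25)) + (155492 - (-56*(-245) + 64))/(-489487) = 190162/(177 + (64*6)*(-25)) + (155492 - (-56*(-245) + 64))/(-489487) = 190162/(177 + 384*(-25)) + (155492 - (13720 + 64))*(-1/489487) = 190162/(177 - 9600) + (155492 - 1*13784)*(-1/489487) = 190162/(-9423) + (155492 - 13784)*(-1/489487) = 190162*(-1/9423) + 141708*(-1/489487) = -190162/9423 - 141708/489487 = -94417141378/4612436001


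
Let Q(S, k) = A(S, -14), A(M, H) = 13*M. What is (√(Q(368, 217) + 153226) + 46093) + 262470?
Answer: 308563 + √158010 ≈ 3.0896e+5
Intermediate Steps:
Q(S, k) = 13*S
(√(Q(368, 217) + 153226) + 46093) + 262470 = (√(13*368 + 153226) + 46093) + 262470 = (√(4784 + 153226) + 46093) + 262470 = (√158010 + 46093) + 262470 = (46093 + √158010) + 262470 = 308563 + √158010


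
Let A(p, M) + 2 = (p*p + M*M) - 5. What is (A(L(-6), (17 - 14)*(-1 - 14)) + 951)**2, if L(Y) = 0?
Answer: 8814961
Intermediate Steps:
A(p, M) = -7 + M**2 + p**2 (A(p, M) = -2 + ((p*p + M*M) - 5) = -2 + ((p**2 + M**2) - 5) = -2 + ((M**2 + p**2) - 5) = -2 + (-5 + M**2 + p**2) = -7 + M**2 + p**2)
(A(L(-6), (17 - 14)*(-1 - 14)) + 951)**2 = ((-7 + ((17 - 14)*(-1 - 14))**2 + 0**2) + 951)**2 = ((-7 + (3*(-15))**2 + 0) + 951)**2 = ((-7 + (-45)**2 + 0) + 951)**2 = ((-7 + 2025 + 0) + 951)**2 = (2018 + 951)**2 = 2969**2 = 8814961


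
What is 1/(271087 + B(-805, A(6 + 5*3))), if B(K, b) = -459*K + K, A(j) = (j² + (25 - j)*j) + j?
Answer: 1/639777 ≈ 1.5630e-6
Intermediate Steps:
A(j) = j + j² + j*(25 - j) (A(j) = (j² + j*(25 - j)) + j = j + j² + j*(25 - j))
B(K, b) = -458*K
1/(271087 + B(-805, A(6 + 5*3))) = 1/(271087 - 458*(-805)) = 1/(271087 + 368690) = 1/639777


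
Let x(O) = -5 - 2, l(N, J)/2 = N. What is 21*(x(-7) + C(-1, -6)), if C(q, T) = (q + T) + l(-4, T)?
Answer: -462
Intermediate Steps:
l(N, J) = 2*N
x(O) = -7
C(q, T) = -8 + T + q (C(q, T) = (q + T) + 2*(-4) = (T + q) - 8 = -8 + T + q)
21*(x(-7) + C(-1, -6)) = 21*(-7 + (-8 - 6 - 1)) = 21*(-7 - 15) = 21*(-22) = -462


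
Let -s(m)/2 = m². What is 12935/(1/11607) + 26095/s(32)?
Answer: 307479618065/2048 ≈ 1.5014e+8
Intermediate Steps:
s(m) = -2*m²
12935/(1/11607) + 26095/s(32) = 12935/(1/11607) + 26095/((-2*32²)) = 12935/(1/11607) + 26095/((-2*1024)) = 12935*11607 + 26095/(-2048) = 150136545 + 26095*(-1/2048) = 150136545 - 26095/2048 = 307479618065/2048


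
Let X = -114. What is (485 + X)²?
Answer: 137641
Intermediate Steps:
(485 + X)² = (485 - 114)² = 371² = 137641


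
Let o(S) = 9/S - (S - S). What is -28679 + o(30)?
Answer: -286787/10 ≈ -28679.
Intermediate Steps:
o(S) = 9/S (o(S) = 9/S - 1*0 = 9/S + 0 = 9/S)
-28679 + o(30) = -28679 + 9/30 = -28679 + 9*(1/30) = -28679 + 3/10 = -286787/10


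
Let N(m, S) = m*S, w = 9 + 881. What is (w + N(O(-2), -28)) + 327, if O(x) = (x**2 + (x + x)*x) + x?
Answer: 937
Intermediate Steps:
O(x) = x + 3*x**2 (O(x) = (x**2 + (2*x)*x) + x = (x**2 + 2*x**2) + x = 3*x**2 + x = x + 3*x**2)
w = 890
N(m, S) = S*m
(w + N(O(-2), -28)) + 327 = (890 - (-56)*(1 + 3*(-2))) + 327 = (890 - (-56)*(1 - 6)) + 327 = (890 - (-56)*(-5)) + 327 = (890 - 28*10) + 327 = (890 - 280) + 327 = 610 + 327 = 937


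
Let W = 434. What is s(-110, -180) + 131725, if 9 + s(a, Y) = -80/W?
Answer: 28582332/217 ≈ 1.3172e+5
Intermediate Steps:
s(a, Y) = -1993/217 (s(a, Y) = -9 - 80/434 = -9 - 80*1/434 = -9 - 40/217 = -1993/217)
s(-110, -180) + 131725 = -1993/217 + 131725 = 28582332/217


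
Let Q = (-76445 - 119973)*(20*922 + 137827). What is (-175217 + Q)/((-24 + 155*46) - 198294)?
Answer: 30693826823/191188 ≈ 1.6054e+5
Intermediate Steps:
Q = -30693651606 (Q = -196418*(18440 + 137827) = -196418*156267 = -30693651606)
(-175217 + Q)/((-24 + 155*46) - 198294) = (-175217 - 30693651606)/((-24 + 155*46) - 198294) = -30693826823/((-24 + 7130) - 198294) = -30693826823/(7106 - 198294) = -30693826823/(-191188) = -30693826823*(-1/191188) = 30693826823/191188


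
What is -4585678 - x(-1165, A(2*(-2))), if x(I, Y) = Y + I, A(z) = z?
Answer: -4584509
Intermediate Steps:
x(I, Y) = I + Y
-4585678 - x(-1165, A(2*(-2))) = -4585678 - (-1165 + 2*(-2)) = -4585678 - (-1165 - 4) = -4585678 - 1*(-1169) = -4585678 + 1169 = -4584509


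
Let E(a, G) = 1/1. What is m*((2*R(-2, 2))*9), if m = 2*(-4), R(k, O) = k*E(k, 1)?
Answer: 288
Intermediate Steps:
E(a, G) = 1
R(k, O) = k (R(k, O) = k*1 = k)
m = -8
m*((2*R(-2, 2))*9) = -8*2*(-2)*9 = -(-32)*9 = -8*(-36) = 288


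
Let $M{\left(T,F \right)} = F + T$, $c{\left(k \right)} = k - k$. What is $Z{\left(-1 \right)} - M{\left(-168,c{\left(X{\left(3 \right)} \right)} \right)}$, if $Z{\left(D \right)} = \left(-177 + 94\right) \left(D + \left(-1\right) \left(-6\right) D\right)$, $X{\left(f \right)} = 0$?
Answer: $749$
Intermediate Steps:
$c{\left(k \right)} = 0$
$Z{\left(D \right)} = - 581 D$ ($Z{\left(D \right)} = - 83 \left(D + 6 D\right) = - 83 \cdot 7 D = - 581 D$)
$Z{\left(-1 \right)} - M{\left(-168,c{\left(X{\left(3 \right)} \right)} \right)} = \left(-581\right) \left(-1\right) - \left(0 - 168\right) = 581 - -168 = 581 + 168 = 749$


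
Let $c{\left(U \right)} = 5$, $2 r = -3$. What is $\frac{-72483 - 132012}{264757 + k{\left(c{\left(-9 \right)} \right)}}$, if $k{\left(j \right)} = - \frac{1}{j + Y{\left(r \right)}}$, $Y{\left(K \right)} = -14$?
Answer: $- \frac{1840455}{2382814} \approx -0.77239$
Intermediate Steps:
$r = - \frac{3}{2}$ ($r = \frac{1}{2} \left(-3\right) = - \frac{3}{2} \approx -1.5$)
$k{\left(j \right)} = - \frac{1}{-14 + j}$ ($k{\left(j \right)} = - \frac{1}{j - 14} = - \frac{1}{-14 + j}$)
$\frac{-72483 - 132012}{264757 + k{\left(c{\left(-9 \right)} \right)}} = \frac{-72483 - 132012}{264757 - \frac{1}{-14 + 5}} = - \frac{204495}{264757 - \frac{1}{-9}} = - \frac{204495}{264757 - - \frac{1}{9}} = - \frac{204495}{264757 + \frac{1}{9}} = - \frac{204495}{\frac{2382814}{9}} = \left(-204495\right) \frac{9}{2382814} = - \frac{1840455}{2382814}$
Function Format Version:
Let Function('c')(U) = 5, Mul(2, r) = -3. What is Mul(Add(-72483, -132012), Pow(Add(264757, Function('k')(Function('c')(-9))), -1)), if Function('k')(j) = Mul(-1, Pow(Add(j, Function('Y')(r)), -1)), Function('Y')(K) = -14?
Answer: Rational(-1840455, 2382814) ≈ -0.77239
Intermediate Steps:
r = Rational(-3, 2) (r = Mul(Rational(1, 2), -3) = Rational(-3, 2) ≈ -1.5000)
Function('k')(j) = Mul(-1, Pow(Add(-14, j), -1)) (Function('k')(j) = Mul(-1, Pow(Add(j, -14), -1)) = Mul(-1, Pow(Add(-14, j), -1)))
Mul(Add(-72483, -132012), Pow(Add(264757, Function('k')(Function('c')(-9))), -1)) = Mul(Add(-72483, -132012), Pow(Add(264757, Mul(-1, Pow(Add(-14, 5), -1))), -1)) = Mul(-204495, Pow(Add(264757, Mul(-1, Pow(-9, -1))), -1)) = Mul(-204495, Pow(Add(264757, Mul(-1, Rational(-1, 9))), -1)) = Mul(-204495, Pow(Add(264757, Rational(1, 9)), -1)) = Mul(-204495, Pow(Rational(2382814, 9), -1)) = Mul(-204495, Rational(9, 2382814)) = Rational(-1840455, 2382814)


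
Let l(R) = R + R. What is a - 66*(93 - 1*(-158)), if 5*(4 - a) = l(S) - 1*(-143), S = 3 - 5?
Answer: -82949/5 ≈ -16590.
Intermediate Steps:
S = -2
l(R) = 2*R
a = -119/5 (a = 4 - (2*(-2) - 1*(-143))/5 = 4 - (-4 + 143)/5 = 4 - 1/5*139 = 4 - 139/5 = -119/5 ≈ -23.800)
a - 66*(93 - 1*(-158)) = -119/5 - 66*(93 - 1*(-158)) = -119/5 - 66*(93 + 158) = -119/5 - 66*251 = -119/5 - 16566 = -82949/5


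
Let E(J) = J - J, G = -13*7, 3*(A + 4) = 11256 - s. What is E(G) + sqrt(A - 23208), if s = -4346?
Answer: I*sqrt(162102)/3 ≈ 134.21*I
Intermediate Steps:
A = 15590/3 (A = -4 + (11256 - 1*(-4346))/3 = -4 + (11256 + 4346)/3 = -4 + (1/3)*15602 = -4 + 15602/3 = 15590/3 ≈ 5196.7)
G = -91
E(J) = 0
E(G) + sqrt(A - 23208) = 0 + sqrt(15590/3 - 23208) = 0 + sqrt(-54034/3) = 0 + I*sqrt(162102)/3 = I*sqrt(162102)/3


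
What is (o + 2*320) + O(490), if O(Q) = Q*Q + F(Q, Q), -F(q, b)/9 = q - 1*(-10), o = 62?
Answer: 236302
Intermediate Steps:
F(q, b) = -90 - 9*q (F(q, b) = -9*(q - 1*(-10)) = -9*(q + 10) = -9*(10 + q) = -90 - 9*q)
O(Q) = -90 + Q**2 - 9*Q (O(Q) = Q*Q + (-90 - 9*Q) = Q**2 + (-90 - 9*Q) = -90 + Q**2 - 9*Q)
(o + 2*320) + O(490) = (62 + 2*320) + (-90 + 490**2 - 9*490) = (62 + 640) + (-90 + 240100 - 4410) = 702 + 235600 = 236302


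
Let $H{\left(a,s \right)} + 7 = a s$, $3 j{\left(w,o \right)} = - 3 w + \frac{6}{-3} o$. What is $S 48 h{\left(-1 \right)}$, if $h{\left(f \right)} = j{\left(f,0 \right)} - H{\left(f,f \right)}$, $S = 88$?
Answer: $29568$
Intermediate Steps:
$j{\left(w,o \right)} = - w - \frac{2 o}{3}$ ($j{\left(w,o \right)} = \frac{- 3 w + \frac{6}{-3} o}{3} = \frac{- 3 w + 6 \left(- \frac{1}{3}\right) o}{3} = \frac{- 3 w - 2 o}{3} = - w - \frac{2 o}{3}$)
$H{\left(a,s \right)} = -7 + a s$
$h{\left(f \right)} = 7 - f - f^{2}$ ($h{\left(f \right)} = \left(- f - 0\right) - \left(-7 + f f\right) = \left(- f + 0\right) - \left(-7 + f^{2}\right) = - f - \left(-7 + f^{2}\right) = 7 - f - f^{2}$)
$S 48 h{\left(-1 \right)} = 88 \cdot 48 \left(7 - -1 - \left(-1\right)^{2}\right) = 4224 \left(7 + 1 - 1\right) = 4224 \cdot 7 = 29568$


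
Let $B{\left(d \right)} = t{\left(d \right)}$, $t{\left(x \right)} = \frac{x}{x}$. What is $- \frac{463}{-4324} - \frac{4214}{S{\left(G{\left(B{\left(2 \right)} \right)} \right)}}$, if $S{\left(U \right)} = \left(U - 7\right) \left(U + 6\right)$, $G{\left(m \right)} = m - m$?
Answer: $\frac{1302913}{12972} \approx 100.44$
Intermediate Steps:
$t{\left(x \right)} = 1$
$B{\left(d \right)} = 1$
$G{\left(m \right)} = 0$
$S{\left(U \right)} = \left(-7 + U\right) \left(6 + U\right)$
$- \frac{463}{-4324} - \frac{4214}{S{\left(G{\left(B{\left(2 \right)} \right)} \right)}} = - \frac{463}{-4324} - \frac{4214}{-42 + 0^{2} - 0} = \left(-463\right) \left(- \frac{1}{4324}\right) - \frac{4214}{-42 + 0 + 0} = \frac{463}{4324} - \frac{4214}{-42} = \frac{463}{4324} - - \frac{301}{3} = \frac{463}{4324} + \frac{301}{3} = \frac{1302913}{12972}$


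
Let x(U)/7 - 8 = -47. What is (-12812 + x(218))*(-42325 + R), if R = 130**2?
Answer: 332686125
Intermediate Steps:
R = 16900
x(U) = -273 (x(U) = 56 + 7*(-47) = 56 - 329 = -273)
(-12812 + x(218))*(-42325 + R) = (-12812 - 273)*(-42325 + 16900) = -13085*(-25425) = 332686125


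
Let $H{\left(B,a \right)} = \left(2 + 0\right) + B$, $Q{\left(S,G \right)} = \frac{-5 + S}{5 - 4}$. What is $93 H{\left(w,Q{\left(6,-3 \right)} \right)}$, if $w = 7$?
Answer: $837$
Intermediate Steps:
$Q{\left(S,G \right)} = -5 + S$ ($Q{\left(S,G \right)} = \frac{-5 + S}{1} = \left(-5 + S\right) 1 = -5 + S$)
$H{\left(B,a \right)} = 2 + B$
$93 H{\left(w,Q{\left(6,-3 \right)} \right)} = 93 \left(2 + 7\right) = 93 \cdot 9 = 837$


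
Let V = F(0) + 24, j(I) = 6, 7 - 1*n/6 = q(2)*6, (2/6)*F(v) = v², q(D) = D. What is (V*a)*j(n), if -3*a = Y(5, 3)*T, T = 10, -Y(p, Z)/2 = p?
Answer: 4800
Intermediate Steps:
Y(p, Z) = -2*p
F(v) = 3*v²
n = -30 (n = 42 - 12*6 = 42 - 6*12 = 42 - 72 = -30)
a = 100/3 (a = -(-2*5)*10/3 = -(-10)*10/3 = -⅓*(-100) = 100/3 ≈ 33.333)
V = 24 (V = 3*0² + 24 = 3*0 + 24 = 0 + 24 = 24)
(V*a)*j(n) = (24*(100/3))*6 = 800*6 = 4800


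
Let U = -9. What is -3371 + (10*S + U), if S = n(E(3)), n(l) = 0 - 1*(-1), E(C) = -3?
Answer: -3370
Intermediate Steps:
n(l) = 1 (n(l) = 0 + 1 = 1)
S = 1
-3371 + (10*S + U) = -3371 + (10*1 - 9) = -3371 + (10 - 9) = -3371 + 1 = -3370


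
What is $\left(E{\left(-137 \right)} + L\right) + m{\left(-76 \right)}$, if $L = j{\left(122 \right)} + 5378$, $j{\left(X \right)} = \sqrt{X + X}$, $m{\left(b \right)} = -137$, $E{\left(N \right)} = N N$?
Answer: $24010 + 2 \sqrt{61} \approx 24026.0$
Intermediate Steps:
$E{\left(N \right)} = N^{2}$
$j{\left(X \right)} = \sqrt{2} \sqrt{X}$ ($j{\left(X \right)} = \sqrt{2 X} = \sqrt{2} \sqrt{X}$)
$L = 5378 + 2 \sqrt{61}$ ($L = \sqrt{2} \sqrt{122} + 5378 = 2 \sqrt{61} + 5378 = 5378 + 2 \sqrt{61} \approx 5393.6$)
$\left(E{\left(-137 \right)} + L\right) + m{\left(-76 \right)} = \left(\left(-137\right)^{2} + \left(5378 + 2 \sqrt{61}\right)\right) - 137 = \left(18769 + \left(5378 + 2 \sqrt{61}\right)\right) - 137 = \left(24147 + 2 \sqrt{61}\right) - 137 = 24010 + 2 \sqrt{61}$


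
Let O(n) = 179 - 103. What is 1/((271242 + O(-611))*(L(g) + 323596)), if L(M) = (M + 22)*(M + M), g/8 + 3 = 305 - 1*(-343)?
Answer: 1/14597406539848 ≈ 6.8505e-14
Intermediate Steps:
g = 5160 (g = -24 + 8*(305 - 1*(-343)) = -24 + 8*(305 + 343) = -24 + 8*648 = -24 + 5184 = 5160)
L(M) = 2*M*(22 + M) (L(M) = (22 + M)*(2*M) = 2*M*(22 + M))
O(n) = 76
1/((271242 + O(-611))*(L(g) + 323596)) = 1/((271242 + 76)*(2*5160*(22 + 5160) + 323596)) = 1/(271318*(2*5160*5182 + 323596)) = 1/(271318*(53478240 + 323596)) = 1/(271318*53801836) = 1/14597406539848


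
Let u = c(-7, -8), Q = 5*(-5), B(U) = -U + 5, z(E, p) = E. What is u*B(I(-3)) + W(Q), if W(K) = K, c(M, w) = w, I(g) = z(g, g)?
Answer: -89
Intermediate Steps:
I(g) = g
B(U) = 5 - U
Q = -25
u = -8
u*B(I(-3)) + W(Q) = -8*(5 - 1*(-3)) - 25 = -8*(5 + 3) - 25 = -8*8 - 25 = -64 - 25 = -89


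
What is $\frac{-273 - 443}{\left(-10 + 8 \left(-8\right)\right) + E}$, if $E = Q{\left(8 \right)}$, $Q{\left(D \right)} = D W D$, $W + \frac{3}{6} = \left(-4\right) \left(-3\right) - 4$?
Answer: $- \frac{358}{203} \approx -1.7635$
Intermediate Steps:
$W = \frac{15}{2}$ ($W = - \frac{1}{2} - -8 = - \frac{1}{2} + \left(12 - 4\right) = - \frac{1}{2} + 8 = \frac{15}{2} \approx 7.5$)
$Q{\left(D \right)} = \frac{15 D^{2}}{2}$ ($Q{\left(D \right)} = D \frac{15}{2} D = \frac{15 D}{2} D = \frac{15 D^{2}}{2}$)
$E = 480$ ($E = \frac{15 \cdot 8^{2}}{2} = \frac{15}{2} \cdot 64 = 480$)
$\frac{-273 - 443}{\left(-10 + 8 \left(-8\right)\right) + E} = \frac{-273 - 443}{\left(-10 + 8 \left(-8\right)\right) + 480} = - \frac{716}{\left(-10 - 64\right) + 480} = - \frac{716}{-74 + 480} = - \frac{716}{406} = \left(-716\right) \frac{1}{406} = - \frac{358}{203}$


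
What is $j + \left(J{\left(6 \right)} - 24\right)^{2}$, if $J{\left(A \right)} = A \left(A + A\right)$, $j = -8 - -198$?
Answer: $2494$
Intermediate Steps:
$j = 190$ ($j = -8 + 198 = 190$)
$J{\left(A \right)} = 2 A^{2}$ ($J{\left(A \right)} = A 2 A = 2 A^{2}$)
$j + \left(J{\left(6 \right)} - 24\right)^{2} = 190 + \left(2 \cdot 6^{2} - 24\right)^{2} = 190 + \left(2 \cdot 36 - 24\right)^{2} = 190 + \left(72 - 24\right)^{2} = 190 + 48^{2} = 190 + 2304 = 2494$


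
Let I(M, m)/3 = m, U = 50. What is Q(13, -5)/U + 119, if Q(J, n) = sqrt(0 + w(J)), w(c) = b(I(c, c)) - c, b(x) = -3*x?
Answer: 119 + I*sqrt(130)/50 ≈ 119.0 + 0.22803*I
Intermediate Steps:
I(M, m) = 3*m
w(c) = -10*c (w(c) = -9*c - c = -10*c)
Q(J, n) = sqrt(10)*sqrt(-J) (Q(J, n) = sqrt(0 - 10*J) = sqrt(-10*J) = sqrt(10)*sqrt(-J))
Q(13, -5)/U + 119 = (sqrt(10)*sqrt(-1*13))/50 + 119 = (sqrt(10)*sqrt(-13))/50 + 119 = (sqrt(10)*(I*sqrt(13)))/50 + 119 = (I*sqrt(130))/50 + 119 = I*sqrt(130)/50 + 119 = 119 + I*sqrt(130)/50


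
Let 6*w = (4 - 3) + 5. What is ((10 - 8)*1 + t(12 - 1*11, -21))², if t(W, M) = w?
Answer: 9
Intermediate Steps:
w = 1 (w = ((4 - 3) + 5)/6 = (1 + 5)/6 = (⅙)*6 = 1)
t(W, M) = 1
((10 - 8)*1 + t(12 - 1*11, -21))² = ((10 - 8)*1 + 1)² = (2*1 + 1)² = (2 + 1)² = 3² = 9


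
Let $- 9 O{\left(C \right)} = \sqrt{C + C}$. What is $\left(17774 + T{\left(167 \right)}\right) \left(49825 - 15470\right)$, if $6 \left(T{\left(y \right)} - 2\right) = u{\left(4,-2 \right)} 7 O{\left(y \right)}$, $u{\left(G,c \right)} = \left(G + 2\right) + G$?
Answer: $610694480 - \frac{1202425 \sqrt{334}}{27} \approx 6.0988 \cdot 10^{8}$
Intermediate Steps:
$O{\left(C \right)} = - \frac{\sqrt{2} \sqrt{C}}{9}$ ($O{\left(C \right)} = - \frac{\sqrt{C + C}}{9} = - \frac{\sqrt{2 C}}{9} = - \frac{\sqrt{2} \sqrt{C}}{9}$)
$u{\left(G,c \right)} = 2 + 2 G$ ($u{\left(G,c \right)} = \left(2 + G\right) + G = 2 + 2 G$)
$T{\left(y \right)} = 2 - \frac{35 \sqrt{2} \sqrt{y}}{27}$ ($T{\left(y \right)} = 2 + \frac{\left(2 + 2 \cdot 4\right) 7 \left(- \frac{\sqrt{2} \sqrt{y}}{9}\right)}{6} = 2 + \frac{\left(2 + 8\right) 7 \left(- \frac{\sqrt{2} \sqrt{y}}{9}\right)}{6} = 2 + \frac{10 \cdot 7 \left(- \frac{\sqrt{2} \sqrt{y}}{9}\right)}{6} = 2 + \frac{70 \left(- \frac{\sqrt{2} \sqrt{y}}{9}\right)}{6} = 2 + \frac{\left(- \frac{70}{9}\right) \sqrt{2} \sqrt{y}}{6} = 2 - \frac{35 \sqrt{2} \sqrt{y}}{27}$)
$\left(17774 + T{\left(167 \right)}\right) \left(49825 - 15470\right) = \left(17774 + \left(2 - \frac{35 \sqrt{2} \sqrt{167}}{27}\right)\right) \left(49825 - 15470\right) = \left(17774 + \left(2 - \frac{35 \sqrt{334}}{27}\right)\right) 34355 = \left(17776 - \frac{35 \sqrt{334}}{27}\right) 34355 = 610694480 - \frac{1202425 \sqrt{334}}{27}$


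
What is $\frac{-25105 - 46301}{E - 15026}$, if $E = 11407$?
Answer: $\frac{71406}{3619} \approx 19.731$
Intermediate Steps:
$\frac{-25105 - 46301}{E - 15026} = \frac{-25105 - 46301}{11407 - 15026} = - \frac{71406}{-3619} = \left(-71406\right) \left(- \frac{1}{3619}\right) = \frac{71406}{3619}$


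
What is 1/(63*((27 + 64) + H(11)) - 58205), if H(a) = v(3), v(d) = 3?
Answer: -1/52283 ≈ -1.9127e-5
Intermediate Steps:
H(a) = 3
1/(63*((27 + 64) + H(11)) - 58205) = 1/(63*((27 + 64) + 3) - 58205) = 1/(63*(91 + 3) - 58205) = 1/(63*94 - 58205) = 1/(5922 - 58205) = 1/(-52283) = -1/52283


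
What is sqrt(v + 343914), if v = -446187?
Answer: I*sqrt(102273) ≈ 319.8*I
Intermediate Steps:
sqrt(v + 343914) = sqrt(-446187 + 343914) = sqrt(-102273) = I*sqrt(102273)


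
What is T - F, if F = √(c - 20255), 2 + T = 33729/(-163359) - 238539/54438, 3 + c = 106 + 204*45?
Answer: -6509945143/988104138 - 2*I*√2743 ≈ -6.5883 - 104.75*I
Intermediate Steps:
c = 9283 (c = -3 + (106 + 204*45) = -3 + (106 + 9180) = -3 + 9286 = 9283)
T = -6509945143/988104138 (T = -2 + (33729/(-163359) - 238539/54438) = -2 + (33729*(-1/163359) - 238539*1/54438) = -2 + (-11243/54453 - 79513/18146) = -2 - 4533736867/988104138 = -6509945143/988104138 ≈ -6.5883)
F = 2*I*√2743 (F = √(9283 - 20255) = √(-10972) = 2*I*√2743 ≈ 104.75*I)
T - F = -6509945143/988104138 - 2*I*√2743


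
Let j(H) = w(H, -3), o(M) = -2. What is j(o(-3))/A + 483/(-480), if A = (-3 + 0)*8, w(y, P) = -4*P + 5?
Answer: -823/480 ≈ -1.7146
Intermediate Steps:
w(y, P) = 5 - 4*P
j(H) = 17 (j(H) = 5 - 4*(-3) = 5 + 12 = 17)
A = -24 (A = -3*8 = -24)
j(o(-3))/A + 483/(-480) = 17/(-24) + 483/(-480) = 17*(-1/24) + 483*(-1/480) = -17/24 - 161/160 = -823/480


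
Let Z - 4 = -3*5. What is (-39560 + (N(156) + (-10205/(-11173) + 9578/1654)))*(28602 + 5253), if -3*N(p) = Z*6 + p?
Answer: -12382549663912590/9240071 ≈ -1.3401e+9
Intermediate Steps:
Z = -11 (Z = 4 - 3*5 = 4 - 15 = -11)
N(p) = 22 - p/3 (N(p) = -(-11*6 + p)/3 = -(-66 + p)/3 = 22 - p/3)
(-39560 + (N(156) + (-10205/(-11173) + 9578/1654)))*(28602 + 5253) = (-39560 + ((22 - ⅓*156) + (-10205/(-11173) + 9578/1654)))*(28602 + 5253) = (-39560 + ((22 - 52) + (-10205*(-1/11173) + 9578*(1/1654))))*33855 = (-39560 + (-30 + (10205/11173 + 4789/827)))*33855 = (-39560 + (-30 + 61947032/9240071))*33855 = (-39560 - 215255098/9240071)*33855 = -365752463858/9240071*33855 = -12382549663912590/9240071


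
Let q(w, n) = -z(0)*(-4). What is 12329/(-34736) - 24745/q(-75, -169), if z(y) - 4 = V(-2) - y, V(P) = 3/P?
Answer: -85966561/34736 ≈ -2474.9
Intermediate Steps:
z(y) = 5/2 - y (z(y) = 4 + (3/(-2) - y) = 4 + (3*(-1/2) - y) = 4 + (-3/2 - y) = 5/2 - y)
q(w, n) = 10 (q(w, n) = -(5/2 - 1*0)*(-4) = -(5/2 + 0)*(-4) = -1*5/2*(-4) = -5/2*(-4) = 10)
12329/(-34736) - 24745/q(-75, -169) = 12329/(-34736) - 24745/10 = 12329*(-1/34736) - 24745*1/10 = -12329/34736 - 4949/2 = -85966561/34736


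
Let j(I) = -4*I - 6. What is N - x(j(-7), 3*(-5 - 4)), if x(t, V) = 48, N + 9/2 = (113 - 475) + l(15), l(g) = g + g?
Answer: -769/2 ≈ -384.50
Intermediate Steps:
j(I) = -6 - 4*I
l(g) = 2*g
N = -673/2 (N = -9/2 + ((113 - 475) + 2*15) = -9/2 + (-362 + 30) = -9/2 - 332 = -673/2 ≈ -336.50)
N - x(j(-7), 3*(-5 - 4)) = -673/2 - 1*48 = -673/2 - 48 = -769/2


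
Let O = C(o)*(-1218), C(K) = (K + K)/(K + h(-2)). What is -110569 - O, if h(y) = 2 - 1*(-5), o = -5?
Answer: -116659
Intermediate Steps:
h(y) = 7 (h(y) = 2 + 5 = 7)
C(K) = 2*K/(7 + K) (C(K) = (K + K)/(K + 7) = (2*K)/(7 + K) = 2*K/(7 + K))
O = 6090 (O = (2*(-5)/(7 - 5))*(-1218) = (2*(-5)/2)*(-1218) = (2*(-5)*(1/2))*(-1218) = -5*(-1218) = 6090)
-110569 - O = -110569 - 1*6090 = -110569 - 6090 = -116659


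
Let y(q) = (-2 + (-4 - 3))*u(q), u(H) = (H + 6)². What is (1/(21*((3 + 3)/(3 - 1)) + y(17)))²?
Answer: 1/22071204 ≈ 4.5308e-8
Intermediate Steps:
u(H) = (6 + H)²
y(q) = -9*(6 + q)² (y(q) = (-2 + (-4 - 3))*(6 + q)² = (-2 - 7)*(6 + q)² = -9*(6 + q)²)
(1/(21*((3 + 3)/(3 - 1)) + y(17)))² = (1/(21*((3 + 3)/(3 - 1)) - 9*(6 + 17)²))² = (1/(21*(6/2) - 9*23²))² = (1/(21*(6*(½)) - 9*529))² = (1/(21*3 - 4761))² = (1/(63 - 4761))² = (1/(-4698))² = (-1/4698)² = 1/22071204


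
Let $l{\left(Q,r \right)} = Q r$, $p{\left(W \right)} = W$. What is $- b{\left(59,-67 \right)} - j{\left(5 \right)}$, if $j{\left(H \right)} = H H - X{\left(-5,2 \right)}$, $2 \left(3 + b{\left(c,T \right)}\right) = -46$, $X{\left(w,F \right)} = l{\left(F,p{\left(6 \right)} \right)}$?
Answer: $13$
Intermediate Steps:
$X{\left(w,F \right)} = 6 F$ ($X{\left(w,F \right)} = F 6 = 6 F$)
$b{\left(c,T \right)} = -26$ ($b{\left(c,T \right)} = -3 + \frac{1}{2} \left(-46\right) = -3 - 23 = -26$)
$j{\left(H \right)} = -12 + H^{2}$ ($j{\left(H \right)} = H H - 6 \cdot 2 = H^{2} - 12 = -12 + H^{2}$)
$- b{\left(59,-67 \right)} - j{\left(5 \right)} = \left(-1\right) \left(-26\right) - \left(-12 + 5^{2}\right) = 26 - \left(-12 + 25\right) = 26 - 13 = 13$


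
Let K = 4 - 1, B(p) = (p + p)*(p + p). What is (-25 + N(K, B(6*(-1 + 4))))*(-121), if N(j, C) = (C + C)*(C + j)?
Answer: -407404943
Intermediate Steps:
B(p) = 4*p² (B(p) = (2*p)*(2*p) = 4*p²)
K = 3
N(j, C) = 2*C*(C + j) (N(j, C) = (2*C)*(C + j) = 2*C*(C + j))
(-25 + N(K, B(6*(-1 + 4))))*(-121) = (-25 + 2*(4*(6*(-1 + 4))²)*(4*(6*(-1 + 4))² + 3))*(-121) = (-25 + 2*(4*(6*3)²)*(4*(6*3)² + 3))*(-121) = (-25 + 2*(4*18²)*(4*18² + 3))*(-121) = (-25 + 2*(4*324)*(4*324 + 3))*(-121) = (-25 + 2*1296*(1296 + 3))*(-121) = (-25 + 2*1296*1299)*(-121) = (-25 + 3367008)*(-121) = 3366983*(-121) = -407404943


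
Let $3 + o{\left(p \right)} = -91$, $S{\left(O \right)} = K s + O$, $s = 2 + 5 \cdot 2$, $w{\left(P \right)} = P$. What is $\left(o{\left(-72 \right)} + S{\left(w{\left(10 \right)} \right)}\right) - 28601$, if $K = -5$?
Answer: $-28745$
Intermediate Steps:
$s = 12$ ($s = 2 + 10 = 12$)
$S{\left(O \right)} = -60 + O$ ($S{\left(O \right)} = \left(-5\right) 12 + O = -60 + O$)
$o{\left(p \right)} = -94$ ($o{\left(p \right)} = -3 - 91 = -94$)
$\left(o{\left(-72 \right)} + S{\left(w{\left(10 \right)} \right)}\right) - 28601 = \left(-94 + \left(-60 + 10\right)\right) - 28601 = \left(-94 - 50\right) - 28601 = -144 - 28601 = -28745$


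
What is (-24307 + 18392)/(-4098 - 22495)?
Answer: 845/3799 ≈ 0.22243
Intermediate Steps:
(-24307 + 18392)/(-4098 - 22495) = -5915/(-26593) = -5915*(-1/26593) = 845/3799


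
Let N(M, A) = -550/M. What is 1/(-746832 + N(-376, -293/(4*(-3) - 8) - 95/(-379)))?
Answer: -188/140404141 ≈ -1.3390e-6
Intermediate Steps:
N(M, A) = -550/M
1/(-746832 + N(-376, -293/(4*(-3) - 8) - 95/(-379))) = 1/(-746832 - 550/(-376)) = 1/(-746832 - 550*(-1/376)) = 1/(-746832 + 275/188) = 1/(-140404141/188) = -188/140404141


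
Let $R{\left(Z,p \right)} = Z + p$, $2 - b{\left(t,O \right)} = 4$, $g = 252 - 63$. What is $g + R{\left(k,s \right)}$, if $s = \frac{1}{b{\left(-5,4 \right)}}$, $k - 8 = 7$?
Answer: $\frac{407}{2} \approx 203.5$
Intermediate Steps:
$g = 189$
$b{\left(t,O \right)} = -2$ ($b{\left(t,O \right)} = 2 - 4 = -2$)
$k = 15$ ($k = 8 + 7 = 15$)
$s = - \frac{1}{2}$ ($s = \frac{1}{-2} = - \frac{1}{2} \approx -0.5$)
$g + R{\left(k,s \right)} = 189 + \left(15 - \frac{1}{2}\right) = 189 + \frac{29}{2} = \frac{407}{2}$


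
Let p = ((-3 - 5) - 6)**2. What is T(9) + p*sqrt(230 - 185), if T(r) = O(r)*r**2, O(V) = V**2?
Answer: 6561 + 588*sqrt(5) ≈ 7875.8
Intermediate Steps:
p = 196 (p = (-8 - 6)**2 = (-14)**2 = 196)
T(r) = r**4 (T(r) = r**2*r**2 = r**4)
T(9) + p*sqrt(230 - 185) = 9**4 + 196*sqrt(230 - 185) = 6561 + 196*sqrt(45) = 6561 + 196*(3*sqrt(5)) = 6561 + 588*sqrt(5)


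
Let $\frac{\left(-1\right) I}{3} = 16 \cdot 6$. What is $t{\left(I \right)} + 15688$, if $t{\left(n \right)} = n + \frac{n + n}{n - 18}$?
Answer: $\frac{261832}{17} \approx 15402.0$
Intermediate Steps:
$I = -288$ ($I = - 3 \cdot 16 \cdot 6 = \left(-3\right) 96 = -288$)
$t{\left(n \right)} = n + \frac{2 n}{-18 + n}$
$t{\left(I \right)} + 15688 = - \frac{288 \left(-16 - 288\right)}{-18 - 288} + 15688 = \left(-288\right) \frac{1}{-306} \left(-304\right) + 15688 = \left(-288\right) \left(- \frac{1}{306}\right) \left(-304\right) + 15688 = - \frac{4864}{17} + 15688 = \frac{261832}{17}$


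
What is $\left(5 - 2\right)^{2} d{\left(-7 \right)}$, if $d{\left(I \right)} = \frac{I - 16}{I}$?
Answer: $\frac{207}{7} \approx 29.571$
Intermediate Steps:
$d{\left(I \right)} = \frac{-16 + I}{I}$
$\left(5 - 2\right)^{2} d{\left(-7 \right)} = \left(5 - 2\right)^{2} \frac{-16 - 7}{-7} = 3^{2} \left(\left(- \frac{1}{7}\right) \left(-23\right)\right) = 9 \cdot \frac{23}{7} = \frac{207}{7}$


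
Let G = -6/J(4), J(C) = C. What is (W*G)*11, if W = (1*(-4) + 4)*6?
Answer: 0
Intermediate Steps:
W = 0 (W = (-4 + 4)*6 = 0*6 = 0)
G = -3/2 (G = -6/4 = -6*¼ = -3/2 ≈ -1.5000)
(W*G)*11 = (0*(-3/2))*11 = 0*11 = 0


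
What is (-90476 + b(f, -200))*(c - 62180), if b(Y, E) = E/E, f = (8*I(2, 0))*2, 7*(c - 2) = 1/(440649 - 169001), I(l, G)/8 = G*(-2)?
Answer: 1528170642385475/271648 ≈ 5.6256e+9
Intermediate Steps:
I(l, G) = -16*G (I(l, G) = 8*(G*(-2)) = 8*(-2*G) = -16*G)
c = 3803073/1901536 (c = 2 + 1/(7*(440649 - 169001)) = 2 + (1/7)/271648 = 2 + (1/7)*(1/271648) = 2 + 1/1901536 = 3803073/1901536 ≈ 2.0000)
f = 0 (f = (8*(-16*0))*2 = (8*0)*2 = 0*2 = 0)
b(Y, E) = 1
(-90476 + b(f, -200))*(c - 62180) = (-90476 + 1)*(3803073/1901536 - 62180) = -90475*(-118233705407/1901536) = 1528170642385475/271648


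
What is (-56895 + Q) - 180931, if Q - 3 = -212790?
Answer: -450613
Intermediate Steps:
Q = -212787 (Q = 3 - 212790 = -212787)
(-56895 + Q) - 180931 = (-56895 - 212787) - 180931 = -269682 - 180931 = -450613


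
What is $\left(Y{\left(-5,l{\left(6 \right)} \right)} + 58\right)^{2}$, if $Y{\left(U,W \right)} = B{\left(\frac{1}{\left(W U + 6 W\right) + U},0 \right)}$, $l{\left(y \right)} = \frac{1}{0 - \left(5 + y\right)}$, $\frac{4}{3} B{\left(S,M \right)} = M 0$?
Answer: $3364$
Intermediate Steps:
$B{\left(S,M \right)} = 0$ ($B{\left(S,M \right)} = \frac{3 M 0}{4} = \frac{3}{4} \cdot 0 = 0$)
$l{\left(y \right)} = \frac{1}{-5 - y}$
$Y{\left(U,W \right)} = 0$
$\left(Y{\left(-5,l{\left(6 \right)} \right)} + 58\right)^{2} = \left(0 + 58\right)^{2} = 58^{2} = 3364$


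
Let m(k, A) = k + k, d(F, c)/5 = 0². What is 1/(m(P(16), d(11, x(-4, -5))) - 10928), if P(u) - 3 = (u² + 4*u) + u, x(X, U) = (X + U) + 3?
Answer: -1/10250 ≈ -9.7561e-5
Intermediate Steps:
x(X, U) = 3 + U + X (x(X, U) = (U + X) + 3 = 3 + U + X)
P(u) = 3 + u² + 5*u (P(u) = 3 + ((u² + 4*u) + u) = 3 + (u² + 5*u) = 3 + u² + 5*u)
d(F, c) = 0 (d(F, c) = 5*0² = 5*0 = 0)
m(k, A) = 2*k
1/(m(P(16), d(11, x(-4, -5))) - 10928) = 1/(2*(3 + 16² + 5*16) - 10928) = 1/(2*(3 + 256 + 80) - 10928) = 1/(2*339 - 10928) = 1/(678 - 10928) = 1/(-10250) = -1/10250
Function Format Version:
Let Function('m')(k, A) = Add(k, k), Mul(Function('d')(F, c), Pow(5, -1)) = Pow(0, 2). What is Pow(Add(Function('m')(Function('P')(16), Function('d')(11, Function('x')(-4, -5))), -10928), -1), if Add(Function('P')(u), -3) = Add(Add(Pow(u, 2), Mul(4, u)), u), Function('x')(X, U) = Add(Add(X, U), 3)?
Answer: Rational(-1, 10250) ≈ -9.7561e-5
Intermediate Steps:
Function('x')(X, U) = Add(3, U, X) (Function('x')(X, U) = Add(Add(U, X), 3) = Add(3, U, X))
Function('P')(u) = Add(3, Pow(u, 2), Mul(5, u)) (Function('P')(u) = Add(3, Add(Add(Pow(u, 2), Mul(4, u)), u)) = Add(3, Add(Pow(u, 2), Mul(5, u))) = Add(3, Pow(u, 2), Mul(5, u)))
Function('d')(F, c) = 0 (Function('d')(F, c) = Mul(5, Pow(0, 2)) = Mul(5, 0) = 0)
Function('m')(k, A) = Mul(2, k)
Pow(Add(Function('m')(Function('P')(16), Function('d')(11, Function('x')(-4, -5))), -10928), -1) = Pow(Add(Mul(2, Add(3, Pow(16, 2), Mul(5, 16))), -10928), -1) = Pow(Add(Mul(2, Add(3, 256, 80)), -10928), -1) = Pow(Add(Mul(2, 339), -10928), -1) = Pow(Add(678, -10928), -1) = Pow(-10250, -1) = Rational(-1, 10250)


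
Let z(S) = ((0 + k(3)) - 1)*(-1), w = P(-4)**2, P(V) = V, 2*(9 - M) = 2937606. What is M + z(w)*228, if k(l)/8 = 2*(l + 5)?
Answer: -1497750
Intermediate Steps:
M = -1468794 (M = 9 - 1/2*2937606 = 9 - 1468803 = -1468794)
k(l) = 80 + 16*l (k(l) = 8*(2*(l + 5)) = 8*(2*(5 + l)) = 8*(10 + 2*l) = 80 + 16*l)
w = 16 (w = (-4)**2 = 16)
z(S) = -127 (z(S) = ((0 + (80 + 16*3)) - 1)*(-1) = ((0 + (80 + 48)) - 1)*(-1) = ((0 + 128) - 1)*(-1) = (128 - 1)*(-1) = 127*(-1) = -127)
M + z(w)*228 = -1468794 - 127*228 = -1468794 - 28956 = -1497750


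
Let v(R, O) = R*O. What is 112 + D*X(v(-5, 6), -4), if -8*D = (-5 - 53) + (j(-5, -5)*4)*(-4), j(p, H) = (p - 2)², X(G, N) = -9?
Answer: -3341/4 ≈ -835.25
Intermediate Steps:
v(R, O) = O*R
j(p, H) = (-2 + p)²
D = 421/4 (D = -((-5 - 53) + ((-2 - 5)²*4)*(-4))/8 = -(-58 + ((-7)²*4)*(-4))/8 = -(-58 + (49*4)*(-4))/8 = -(-58 + 196*(-4))/8 = -(-58 - 784)/8 = -⅛*(-842) = 421/4 ≈ 105.25)
112 + D*X(v(-5, 6), -4) = 112 + (421/4)*(-9) = 112 - 3789/4 = -3341/4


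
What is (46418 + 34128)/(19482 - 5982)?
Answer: 40273/6750 ≈ 5.9664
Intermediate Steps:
(46418 + 34128)/(19482 - 5982) = 80546/13500 = 80546*(1/13500) = 40273/6750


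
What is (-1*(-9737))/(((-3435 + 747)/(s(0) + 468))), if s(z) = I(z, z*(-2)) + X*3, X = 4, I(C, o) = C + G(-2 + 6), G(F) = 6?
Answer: -112671/64 ≈ -1760.5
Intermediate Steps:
I(C, o) = 6 + C (I(C, o) = C + 6 = 6 + C)
s(z) = 18 + z (s(z) = (6 + z) + 4*3 = (6 + z) + 12 = 18 + z)
(-1*(-9737))/(((-3435 + 747)/(s(0) + 468))) = (-1*(-9737))/(((-3435 + 747)/((18 + 0) + 468))) = 9737/((-2688/(18 + 468))) = 9737/((-2688/486)) = 9737/((-2688*1/486)) = 9737/(-448/81) = 9737*(-81/448) = -112671/64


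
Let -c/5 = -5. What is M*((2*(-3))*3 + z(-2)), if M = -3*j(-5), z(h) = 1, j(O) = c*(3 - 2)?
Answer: 1275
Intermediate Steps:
c = 25 (c = -5*(-5) = 25)
j(O) = 25 (j(O) = 25*(3 - 2) = 25*1 = 25)
M = -75 (M = -3*25 = -75)
M*((2*(-3))*3 + z(-2)) = -75*((2*(-3))*3 + 1) = -75*(-6*3 + 1) = -75*(-18 + 1) = -75*(-17) = 1275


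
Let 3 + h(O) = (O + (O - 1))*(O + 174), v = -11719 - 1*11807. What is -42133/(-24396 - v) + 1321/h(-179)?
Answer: 38325803/779520 ≈ 49.166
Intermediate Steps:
v = -23526 (v = -11719 - 11807 = -23526)
h(O) = -3 + (-1 + 2*O)*(174 + O) (h(O) = -3 + (O + (O - 1))*(O + 174) = -3 + (O + (-1 + O))*(174 + O) = -3 + (-1 + 2*O)*(174 + O))
-42133/(-24396 - v) + 1321/h(-179) = -42133/(-24396 - 1*(-23526)) + 1321/(-177 + 2*(-179)² + 347*(-179)) = -42133/(-24396 + 23526) + 1321/(-177 + 2*32041 - 62113) = -42133/(-870) + 1321/(-177 + 64082 - 62113) = -42133*(-1/870) + 1321/1792 = 42133/870 + 1321*(1/1792) = 42133/870 + 1321/1792 = 38325803/779520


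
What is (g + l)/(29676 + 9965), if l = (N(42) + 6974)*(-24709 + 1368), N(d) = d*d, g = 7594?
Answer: -29135152/5663 ≈ -5144.8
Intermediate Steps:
N(d) = d**2
l = -203953658 (l = (42**2 + 6974)*(-24709 + 1368) = (1764 + 6974)*(-23341) = 8738*(-23341) = -203953658)
(g + l)/(29676 + 9965) = (7594 - 203953658)/(29676 + 9965) = -203946064/39641 = -203946064*1/39641 = -29135152/5663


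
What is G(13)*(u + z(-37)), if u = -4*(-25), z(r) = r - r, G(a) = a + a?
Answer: 2600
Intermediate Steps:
G(a) = 2*a
z(r) = 0
u = 100
G(13)*(u + z(-37)) = (2*13)*(100 + 0) = 26*100 = 2600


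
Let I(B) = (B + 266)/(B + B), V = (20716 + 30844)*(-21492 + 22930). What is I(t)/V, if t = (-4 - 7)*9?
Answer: -167/14680369440 ≈ -1.1376e-8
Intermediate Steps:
t = -99 (t = -11*9 = -99)
V = 74143280 (V = 51560*1438 = 74143280)
I(B) = (266 + B)/(2*B) (I(B) = (266 + B)/((2*B)) = (266 + B)*(1/(2*B)) = (266 + B)/(2*B))
I(t)/V = ((½)*(266 - 99)/(-99))/74143280 = ((½)*(-1/99)*167)*(1/74143280) = -167/198*1/74143280 = -167/14680369440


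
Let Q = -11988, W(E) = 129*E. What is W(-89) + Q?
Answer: -23469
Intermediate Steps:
W(-89) + Q = 129*(-89) - 11988 = -11481 - 11988 = -23469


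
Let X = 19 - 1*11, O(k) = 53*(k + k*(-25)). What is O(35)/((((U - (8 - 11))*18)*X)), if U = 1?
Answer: -1855/24 ≈ -77.292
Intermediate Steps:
O(k) = -1272*k (O(k) = 53*(k - 25*k) = 53*(-24*k) = -1272*k)
X = 8 (X = 19 - 11 = 8)
O(35)/((((U - (8 - 11))*18)*X)) = (-1272*35)/((((1 - (8 - 11))*18)*8)) = -44520*1/(144*(1 - 1*(-3))) = -44520*1/(144*(1 + 3)) = -44520/((4*18)*8) = -44520/(72*8) = -44520/576 = -44520*1/576 = -1855/24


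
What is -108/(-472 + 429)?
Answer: 108/43 ≈ 2.5116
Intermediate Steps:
-108/(-472 + 429) = -108/(-43) = -108*(-1/43) = 108/43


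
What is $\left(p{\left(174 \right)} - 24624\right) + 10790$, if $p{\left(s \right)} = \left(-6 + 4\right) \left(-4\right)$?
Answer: $-13826$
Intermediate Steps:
$p{\left(s \right)} = 8$ ($p{\left(s \right)} = \left(-2\right) \left(-4\right) = 8$)
$\left(p{\left(174 \right)} - 24624\right) + 10790 = \left(8 - 24624\right) + 10790 = -24616 + 10790 = -13826$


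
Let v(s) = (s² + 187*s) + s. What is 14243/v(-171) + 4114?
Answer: 11945155/2907 ≈ 4109.1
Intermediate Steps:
v(s) = s² + 188*s
14243/v(-171) + 4114 = 14243/((-171*(188 - 171))) + 4114 = 14243/((-171*17)) + 4114 = 14243/(-2907) + 4114 = 14243*(-1/2907) + 4114 = -14243/2907 + 4114 = 11945155/2907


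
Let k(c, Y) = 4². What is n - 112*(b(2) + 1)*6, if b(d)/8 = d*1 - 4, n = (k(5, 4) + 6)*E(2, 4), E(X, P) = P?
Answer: 10168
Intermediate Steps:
k(c, Y) = 16
n = 88 (n = (16 + 6)*4 = 22*4 = 88)
b(d) = -32 + 8*d (b(d) = 8*(d*1 - 4) = 8*(d - 4) = 8*(-4 + d) = -32 + 8*d)
n - 112*(b(2) + 1)*6 = 88 - 112*((-32 + 8*2) + 1)*6 = 88 - 112*((-32 + 16) + 1)*6 = 88 - 112*(-16 + 1)*6 = 88 - (-1680)*6 = 88 - 112*(-90) = 88 + 10080 = 10168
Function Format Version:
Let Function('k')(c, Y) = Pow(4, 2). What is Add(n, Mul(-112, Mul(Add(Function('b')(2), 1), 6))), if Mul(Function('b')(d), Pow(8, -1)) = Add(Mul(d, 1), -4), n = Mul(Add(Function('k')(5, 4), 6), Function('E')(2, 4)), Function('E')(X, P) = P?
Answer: 10168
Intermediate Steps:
Function('k')(c, Y) = 16
n = 88 (n = Mul(Add(16, 6), 4) = Mul(22, 4) = 88)
Function('b')(d) = Add(-32, Mul(8, d)) (Function('b')(d) = Mul(8, Add(Mul(d, 1), -4)) = Mul(8, Add(d, -4)) = Mul(8, Add(-4, d)) = Add(-32, Mul(8, d)))
Add(n, Mul(-112, Mul(Add(Function('b')(2), 1), 6))) = Add(88, Mul(-112, Mul(Add(Add(-32, Mul(8, 2)), 1), 6))) = Add(88, Mul(-112, Mul(Add(Add(-32, 16), 1), 6))) = Add(88, Mul(-112, Mul(Add(-16, 1), 6))) = Add(88, Mul(-112, Mul(-15, 6))) = Add(88, Mul(-112, -90)) = Add(88, 10080) = 10168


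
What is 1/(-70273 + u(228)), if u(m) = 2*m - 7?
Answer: -1/69824 ≈ -1.4322e-5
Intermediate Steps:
u(m) = -7 + 2*m
1/(-70273 + u(228)) = 1/(-70273 + (-7 + 2*228)) = 1/(-70273 + (-7 + 456)) = 1/(-70273 + 449) = 1/(-69824) = -1/69824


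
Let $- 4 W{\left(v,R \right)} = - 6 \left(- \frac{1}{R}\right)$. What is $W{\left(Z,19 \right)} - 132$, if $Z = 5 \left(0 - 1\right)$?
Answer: $- \frac{5019}{38} \approx -132.08$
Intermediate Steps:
$Z = -5$ ($Z = 5 \left(-1\right) = -5$)
$W{\left(v,R \right)} = - \frac{3}{2 R}$ ($W{\left(v,R \right)} = - \frac{\left(-6\right) \left(- \frac{1}{R}\right)}{4} = - \frac{6 \frac{1}{R}}{4} = - \frac{3}{2 R}$)
$W{\left(Z,19 \right)} - 132 = - \frac{3}{2 \cdot 19} - 132 = \left(- \frac{3}{2}\right) \frac{1}{19} - 132 = - \frac{3}{38} - 132 = - \frac{5019}{38}$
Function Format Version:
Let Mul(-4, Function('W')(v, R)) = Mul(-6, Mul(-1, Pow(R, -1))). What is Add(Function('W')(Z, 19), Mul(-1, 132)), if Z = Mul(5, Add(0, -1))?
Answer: Rational(-5019, 38) ≈ -132.08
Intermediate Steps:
Z = -5 (Z = Mul(5, -1) = -5)
Function('W')(v, R) = Mul(Rational(-3, 2), Pow(R, -1)) (Function('W')(v, R) = Mul(Rational(-1, 4), Mul(-6, Mul(-1, Pow(R, -1)))) = Mul(Rational(-1, 4), Mul(6, Pow(R, -1))) = Mul(Rational(-3, 2), Pow(R, -1)))
Add(Function('W')(Z, 19), Mul(-1, 132)) = Add(Mul(Rational(-3, 2), Pow(19, -1)), Mul(-1, 132)) = Add(Mul(Rational(-3, 2), Rational(1, 19)), -132) = Add(Rational(-3, 38), -132) = Rational(-5019, 38)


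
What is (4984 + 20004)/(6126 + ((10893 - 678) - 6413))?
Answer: 6247/2482 ≈ 2.5169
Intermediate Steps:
(4984 + 20004)/(6126 + ((10893 - 678) - 6413)) = 24988/(6126 + (10215 - 6413)) = 24988/(6126 + 3802) = 24988/9928 = 24988*(1/9928) = 6247/2482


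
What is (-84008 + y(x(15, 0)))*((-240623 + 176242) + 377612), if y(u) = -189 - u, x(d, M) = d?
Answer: -26377808972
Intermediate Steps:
(-84008 + y(x(15, 0)))*((-240623 + 176242) + 377612) = (-84008 + (-189 - 1*15))*((-240623 + 176242) + 377612) = (-84008 + (-189 - 15))*(-64381 + 377612) = (-84008 - 204)*313231 = -84212*313231 = -26377808972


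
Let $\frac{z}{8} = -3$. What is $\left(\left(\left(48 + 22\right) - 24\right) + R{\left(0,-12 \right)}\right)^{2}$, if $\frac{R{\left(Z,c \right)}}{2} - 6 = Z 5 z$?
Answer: $3364$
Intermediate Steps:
$z = -24$ ($z = 8 \left(-3\right) = -24$)
$R{\left(Z,c \right)} = 12 - 240 Z$ ($R{\left(Z,c \right)} = 12 + 2 Z 5 \left(-24\right) = 12 + 2 \cdot 5 Z \left(-24\right) = 12 + 2 \left(- 120 Z\right) = 12 - 240 Z$)
$\left(\left(\left(48 + 22\right) - 24\right) + R{\left(0,-12 \right)}\right)^{2} = \left(\left(\left(48 + 22\right) - 24\right) + \left(12 - 0\right)\right)^{2} = \left(\left(70 - 24\right) + \left(12 + 0\right)\right)^{2} = \left(46 + 12\right)^{2} = 58^{2} = 3364$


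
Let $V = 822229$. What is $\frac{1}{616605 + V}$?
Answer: $\frac{1}{1438834} \approx 6.9501 \cdot 10^{-7}$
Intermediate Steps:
$\frac{1}{616605 + V} = \frac{1}{616605 + 822229} = \frac{1}{1438834}$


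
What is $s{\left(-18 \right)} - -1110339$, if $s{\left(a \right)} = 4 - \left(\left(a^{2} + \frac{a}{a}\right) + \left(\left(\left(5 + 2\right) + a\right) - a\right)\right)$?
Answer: $1110011$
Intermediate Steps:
$s{\left(a \right)} = -4 - a^{2}$ ($s{\left(a \right)} = 4 - \left(\left(a^{2} + 1\right) + \left(\left(7 + a\right) - a\right)\right) = 4 - \left(\left(1 + a^{2}\right) + 7\right) = 4 - \left(8 + a^{2}\right) = -4 - a^{2}$)
$s{\left(-18 \right)} - -1110339 = \left(-4 - \left(-18\right)^{2}\right) - -1110339 = \left(-4 - 324\right) + 1110339 = -328 + 1110339 = 1110011$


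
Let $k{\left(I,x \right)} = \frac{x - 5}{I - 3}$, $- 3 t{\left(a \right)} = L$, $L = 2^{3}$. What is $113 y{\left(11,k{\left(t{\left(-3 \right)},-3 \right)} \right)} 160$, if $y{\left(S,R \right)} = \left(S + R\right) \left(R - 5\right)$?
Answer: $- \frac{232707680}{289} \approx -8.0522 \cdot 10^{5}$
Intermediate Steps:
$L = 8$
$t{\left(a \right)} = - \frac{8}{3}$ ($t{\left(a \right)} = \left(- \frac{1}{3}\right) 8 = - \frac{8}{3}$)
$k{\left(I,x \right)} = \frac{-5 + x}{-3 + I}$
$y{\left(S,R \right)} = \left(-5 + R\right) \left(R + S\right)$ ($y{\left(S,R \right)} = \left(R + S\right) \left(-5 + R\right) = \left(-5 + R\right) \left(R + S\right)$)
$113 y{\left(11,k{\left(t{\left(-3 \right)},-3 \right)} \right)} 160 = 113 \left(\left(\frac{-5 - 3}{-3 - \frac{8}{3}}\right)^{2} - 5 \frac{-5 - 3}{-3 - \frac{8}{3}} - 55 + \frac{-5 - 3}{-3 - \frac{8}{3}} \cdot 11\right) 160 = 113 \left(\left(\frac{1}{- \frac{17}{3}} \left(-8\right)\right)^{2} - 5 \frac{1}{- \frac{17}{3}} \left(-8\right) - 55 + \frac{1}{- \frac{17}{3}} \left(-8\right) 11\right) 160 = 113 \left(\left(\left(- \frac{3}{17}\right) \left(-8\right)\right)^{2} - 5 \left(\left(- \frac{3}{17}\right) \left(-8\right)\right) - 55 + \left(- \frac{3}{17}\right) \left(-8\right) 11\right) 160 = 113 \left(\left(\frac{24}{17}\right)^{2} - \frac{120}{17} - 55 + \frac{24}{17} \cdot 11\right) 160 = 113 \left(\frac{576}{289} - \frac{120}{17} - 55 + \frac{264}{17}\right) 160 = 113 \left(- \frac{12871}{289}\right) 160 = \left(- \frac{1454423}{289}\right) 160 = - \frac{232707680}{289}$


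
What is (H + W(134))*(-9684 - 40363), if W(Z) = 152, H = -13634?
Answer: 674733654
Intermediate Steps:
(H + W(134))*(-9684 - 40363) = (-13634 + 152)*(-9684 - 40363) = -13482*(-50047) = 674733654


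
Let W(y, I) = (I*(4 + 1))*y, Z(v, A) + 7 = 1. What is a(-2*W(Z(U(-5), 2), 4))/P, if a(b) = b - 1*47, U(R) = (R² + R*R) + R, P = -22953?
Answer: -193/22953 ≈ -0.0084085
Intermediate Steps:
U(R) = R + 2*R² (U(R) = (R² + R²) + R = 2*R² + R = R + 2*R²)
Z(v, A) = -6 (Z(v, A) = -7 + 1 = -6)
W(y, I) = 5*I*y (W(y, I) = (I*5)*y = (5*I)*y = 5*I*y)
a(b) = -47 + b (a(b) = b - 47 = -47 + b)
a(-2*W(Z(U(-5), 2), 4))/P = (-47 - 10*4*(-6))/(-22953) = (-47 - 2*(-120))*(-1/22953) = (-47 + 240)*(-1/22953) = 193*(-1/22953) = -193/22953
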